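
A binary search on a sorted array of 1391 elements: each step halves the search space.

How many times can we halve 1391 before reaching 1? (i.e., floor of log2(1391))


1391 / 2 = 695
695 / 2 = 347
347 / 2 = 173
173 / 2 = 86
86 / 2 = 43
43 / 2 = 21
21 / 2 = 10
10 / 2 = 5
5 / 2 = 2
2 / 2 = 1
Reached 1 after 10 halvings

10


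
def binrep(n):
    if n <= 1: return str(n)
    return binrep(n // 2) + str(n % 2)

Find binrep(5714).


binrep(5714) = binrep(2857) + '0'
binrep(2857) = binrep(1428) + '1'
binrep(1428) = binrep(714) + '0'
binrep(714) = binrep(357) + '0'
binrep(357) = binrep(178) + '1'
binrep(178) = binrep(89) + '0'
binrep(89) = binrep(44) + '1'
binrep(44) = binrep(22) + '0'
binrep(22) = binrep(11) + '0'
binrep(11) = binrep(5) + '1'
binrep(5) = binrep(2) + '1'
binrep(2) = binrep(1) + '0'
binrep(1) = '1'  (base case)
Concatenating: '1' + '0' + '1' + '1' + '0' + '0' + '1' + '0' + '1' + '0' + '0' + '1' + '0' = '1011001010010'

1011001010010


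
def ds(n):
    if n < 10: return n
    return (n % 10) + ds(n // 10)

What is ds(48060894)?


ds(48060894) = 4 + ds(4806089)
ds(4806089) = 9 + ds(480608)
ds(480608) = 8 + ds(48060)
ds(48060) = 0 + ds(4806)
ds(4806) = 6 + ds(480)
ds(480) = 0 + ds(48)
ds(48) = 8 + ds(4)
ds(4) = 4  (base case)
Total: 4 + 9 + 8 + 0 + 6 + 0 + 8 + 4 = 39

39


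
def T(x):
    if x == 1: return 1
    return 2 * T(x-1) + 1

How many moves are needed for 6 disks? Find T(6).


T(6) = 2 * T(5) + 1
T(5) = 2 * T(4) + 1
T(4) = 2 * T(3) + 1
T(3) = 2 * T(2) + 1
T(2) = 2 * T(1) + 1
T(1) = 1  (base case)
T(2) = 2 * 1 + 1 = 3
T(3) = 2 * 3 + 1 = 7
T(4) = 2 * 7 + 1 = 15
T(5) = 2 * 15 + 1 = 31
T(6) = 2 * 31 + 1 = 63

63


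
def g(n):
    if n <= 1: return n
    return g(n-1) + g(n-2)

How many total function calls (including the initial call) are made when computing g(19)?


Let C(n) = total calls for g(n)
C(0) = 1, C(1) = 1
C(2) = 1 + C(1) + C(0) = 1 + 1 + 1 = 3
C(3) = 1 + C(2) + C(1) = 1 + 3 + 1 = 5
C(4) = 1 + C(3) + C(2) = 1 + 5 + 3 = 9
C(5) = 1 + C(4) + C(3) = 1 + 9 + 5 = 15
C(6) = 1 + C(5) + C(4) = 1 + 15 + 9 = 25
C(7) = 1 + C(6) + C(5) = 1 + 25 + 15 = 41
C(8) = 1 + C(7) + C(6) = 1 + 41 + 25 = 67
C(9) = 1 + C(8) + C(7) = 1 + 67 + 41 = 109
C(10) = 1 + C(9) + C(8) = 1 + 109 + 67 = 177
C(11) = 1 + C(10) + C(9) = 1 + 177 + 109 = 287
C(12) = 1 + C(11) + C(10) = 1 + 287 + 177 = 465
C(13) = 1 + C(12) + C(11) = 1 + 465 + 287 = 753
C(14) = 1 + C(13) + C(12) = 1 + 753 + 465 = 1219
C(15) = 1 + C(14) + C(13) = 1 + 1219 + 753 = 1973
C(16) = 1 + C(15) + C(14) = 1 + 1973 + 1219 = 3193
C(17) = 1 + C(16) + C(15) = 1 + 3193 + 1973 = 5167
C(18) = 1 + C(17) + C(16) = 1 + 5167 + 3193 = 8361
C(19) = 1 + C(18) + C(17) = 1 + 8361 + 5167 = 13529

13529


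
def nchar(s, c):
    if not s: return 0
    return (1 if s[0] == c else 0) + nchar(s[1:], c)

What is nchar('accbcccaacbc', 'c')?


s[0]='a' != 'c' -> 0
s[0]='c' == 'c' -> 1
s[0]='c' == 'c' -> 1
s[0]='b' != 'c' -> 0
s[0]='c' == 'c' -> 1
s[0]='c' == 'c' -> 1
s[0]='c' == 'c' -> 1
s[0]='a' != 'c' -> 0
s[0]='a' != 'c' -> 0
s[0]='c' == 'c' -> 1
s[0]='b' != 'c' -> 0
s[0]='c' == 'c' -> 1
Sum: 0 + 1 + 1 + 0 + 1 + 1 + 1 + 0 + 0 + 1 + 0 + 1 = 7

7


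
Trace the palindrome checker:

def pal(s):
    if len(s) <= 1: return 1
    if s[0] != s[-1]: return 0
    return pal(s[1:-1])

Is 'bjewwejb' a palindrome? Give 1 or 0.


pal('bjewwejb'): s[0]='b' == s[-1]='b' -> check pal('jewwej')
pal('jewwej'): s[0]='j' == s[-1]='j' -> check pal('ewwe')
pal('ewwe'): s[0]='e' == s[-1]='e' -> check pal('ww')
pal('ww'): s[0]='w' == s[-1]='w' -> check pal('')
pal(''): len <= 1 -> return 1  (base case)
Result: 1 (palindrome)

1


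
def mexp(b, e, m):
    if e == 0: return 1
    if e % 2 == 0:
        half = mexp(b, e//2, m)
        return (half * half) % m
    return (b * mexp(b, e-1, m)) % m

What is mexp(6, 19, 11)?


mexp(6, 19, 11): e is odd, compute mexp(6, 18, 11)
  mexp(6, 18, 11): e is even, compute mexp(6, 9, 11)
    mexp(6, 9, 11): e is odd, compute mexp(6, 8, 11)
      mexp(6, 8, 11): e is even, compute mexp(6, 4, 11)
        mexp(6, 4, 11): e is even, compute mexp(6, 2, 11)
          mexp(6, 2, 11): e is even, compute mexp(6, 1, 11)
          mexp(6, 1, 11): e is odd, compute mexp(6, 0, 11)
          mexp(6, 0, 11) = 1
          (6 * 1) % 11 = 6
          half=6, (6*6) % 11 = 3
        half=3, (3*3) % 11 = 9
      half=9, (9*9) % 11 = 4
    (6 * 4) % 11 = 2
  half=2, (2*2) % 11 = 4
(6 * 4) % 11 = 2

2


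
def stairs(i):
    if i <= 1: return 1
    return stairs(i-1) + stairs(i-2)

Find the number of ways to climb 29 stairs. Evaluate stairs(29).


Building up from base cases:
stairs(0) = 1
stairs(1) = 1
stairs(2) = stairs(1) + stairs(0) = 1 + 1 = 2
stairs(3) = stairs(2) + stairs(1) = 2 + 1 = 3
stairs(4) = stairs(3) + stairs(2) = 3 + 2 = 5
stairs(5) = stairs(4) + stairs(3) = 5 + 3 = 8
stairs(6) = stairs(5) + stairs(4) = 8 + 5 = 13
stairs(7) = stairs(6) + stairs(5) = 13 + 8 = 21
stairs(8) = stairs(7) + stairs(6) = 21 + 13 = 34
stairs(9) = stairs(8) + stairs(7) = 34 + 21 = 55
stairs(10) = stairs(9) + stairs(8) = 55 + 34 = 89
stairs(11) = stairs(10) + stairs(9) = 89 + 55 = 144
stairs(12) = stairs(11) + stairs(10) = 144 + 89 = 233
stairs(13) = stairs(12) + stairs(11) = 233 + 144 = 377
stairs(14) = stairs(13) + stairs(12) = 377 + 233 = 610
stairs(15) = stairs(14) + stairs(13) = 610 + 377 = 987
stairs(16) = stairs(15) + stairs(14) = 987 + 610 = 1597
stairs(17) = stairs(16) + stairs(15) = 1597 + 987 = 2584
stairs(18) = stairs(17) + stairs(16) = 2584 + 1597 = 4181
stairs(19) = stairs(18) + stairs(17) = 4181 + 2584 = 6765
stairs(20) = stairs(19) + stairs(18) = 6765 + 4181 = 10946
stairs(21) = stairs(20) + stairs(19) = 10946 + 6765 = 17711
stairs(22) = stairs(21) + stairs(20) = 17711 + 10946 = 28657
stairs(23) = stairs(22) + stairs(21) = 28657 + 17711 = 46368
stairs(24) = stairs(23) + stairs(22) = 46368 + 28657 = 75025
stairs(25) = stairs(24) + stairs(23) = 75025 + 46368 = 121393
stairs(26) = stairs(25) + stairs(24) = 121393 + 75025 = 196418
stairs(27) = stairs(26) + stairs(25) = 196418 + 121393 = 317811
stairs(28) = stairs(27) + stairs(26) = 317811 + 196418 = 514229
stairs(29) = stairs(28) + stairs(27) = 514229 + 317811 = 832040

832040


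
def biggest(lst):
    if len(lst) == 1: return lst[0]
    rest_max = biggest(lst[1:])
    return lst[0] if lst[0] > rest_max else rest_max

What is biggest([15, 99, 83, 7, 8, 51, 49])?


biggest([15, 99, 83, 7, 8, 51, 49]): compare 15 with biggest([99, 83, 7, 8, 51, 49])
biggest([99, 83, 7, 8, 51, 49]): compare 99 with biggest([83, 7, 8, 51, 49])
biggest([83, 7, 8, 51, 49]): compare 83 with biggest([7, 8, 51, 49])
biggest([7, 8, 51, 49]): compare 7 with biggest([8, 51, 49])
biggest([8, 51, 49]): compare 8 with biggest([51, 49])
biggest([51, 49]): compare 51 with biggest([49])
biggest([49]) = 49  (base case)
Compare 51 with 49 -> 51
Compare 8 with 51 -> 51
Compare 7 with 51 -> 51
Compare 83 with 51 -> 83
Compare 99 with 83 -> 99
Compare 15 with 99 -> 99

99


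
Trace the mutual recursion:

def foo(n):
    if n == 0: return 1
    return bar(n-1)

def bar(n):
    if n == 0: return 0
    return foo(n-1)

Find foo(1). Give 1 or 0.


foo(1) = bar(0)
bar(0) = 0  (base case)
Result: 0

0


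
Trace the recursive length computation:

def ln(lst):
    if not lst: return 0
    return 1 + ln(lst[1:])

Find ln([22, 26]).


ln([22, 26]) = 1 + ln([26])
ln([26]) = 1 + ln([])
ln([]) = 0  (base case)
Unwinding: 1 + 1 + 0 = 2

2


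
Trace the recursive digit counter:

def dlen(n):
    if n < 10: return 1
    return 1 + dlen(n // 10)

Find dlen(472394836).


dlen(472394836) = 1 + dlen(47239483)
dlen(47239483) = 1 + dlen(4723948)
dlen(4723948) = 1 + dlen(472394)
dlen(472394) = 1 + dlen(47239)
dlen(47239) = 1 + dlen(4723)
dlen(4723) = 1 + dlen(472)
dlen(472) = 1 + dlen(47)
dlen(47) = 1 + dlen(4)
dlen(4) = 1  (base case: 4 < 10)
Unwinding: 1 + 1 + 1 + 1 + 1 + 1 + 1 + 1 + 1 = 9

9


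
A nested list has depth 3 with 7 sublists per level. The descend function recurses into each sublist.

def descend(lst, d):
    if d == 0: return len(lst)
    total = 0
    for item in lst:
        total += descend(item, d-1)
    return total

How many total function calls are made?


At depth 0 (root): 1 call
At depth 1: each of 1 parents calls descend on 7 children = 7 calls
At depth 2: each of 7 parents calls descend on 7 children = 49 calls
At depth 3: each of 49 parents calls descend on 7 children = 343 calls
Total: 1 + 7 + 49 + 343 = 400

400


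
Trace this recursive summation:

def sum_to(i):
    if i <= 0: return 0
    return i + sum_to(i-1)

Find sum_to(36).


sum_to(36)
= 36 + 35 + 34 + 33 + 32 + 31 + 30 + 29 + 28 + 27 + 26 + 25 + 24 + 23 + 22 + 21 + 20 + 19 + 18 + 17 + 16 + 15 + 14 + 13 + 12 + 11 + 10 + 9 + 8 + 7 + 6 + 5 + 4 + 3 + 2 + 1 + sum_to(0)
= 36 + 35 + 34 + 33 + 32 + 31 + 30 + 29 + 28 + 27 + 26 + 25 + 24 + 23 + 22 + 21 + 20 + 19 + 18 + 17 + 16 + 15 + 14 + 13 + 12 + 11 + 10 + 9 + 8 + 7 + 6 + 5 + 4 + 3 + 2 + 1 + 0
= 666

666


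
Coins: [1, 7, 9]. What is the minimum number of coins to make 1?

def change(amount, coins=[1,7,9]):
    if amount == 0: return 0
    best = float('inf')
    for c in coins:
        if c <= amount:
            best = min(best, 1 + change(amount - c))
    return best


Building up with DP:
change(0) = 0
change(1) = min(1+change(0)=1+0=1) = 1

1


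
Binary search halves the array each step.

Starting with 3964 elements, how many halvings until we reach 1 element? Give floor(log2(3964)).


3964 / 2 = 1982
1982 / 2 = 991
991 / 2 = 495
495 / 2 = 247
247 / 2 = 123
123 / 2 = 61
61 / 2 = 30
30 / 2 = 15
15 / 2 = 7
7 / 2 = 3
3 / 2 = 1
Reached 1 after 11 halvings

11


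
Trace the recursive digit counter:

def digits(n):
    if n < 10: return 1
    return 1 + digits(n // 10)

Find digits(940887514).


digits(940887514) = 1 + digits(94088751)
digits(94088751) = 1 + digits(9408875)
digits(9408875) = 1 + digits(940887)
digits(940887) = 1 + digits(94088)
digits(94088) = 1 + digits(9408)
digits(9408) = 1 + digits(940)
digits(940) = 1 + digits(94)
digits(94) = 1 + digits(9)
digits(9) = 1  (base case: 9 < 10)
Unwinding: 1 + 1 + 1 + 1 + 1 + 1 + 1 + 1 + 1 = 9

9


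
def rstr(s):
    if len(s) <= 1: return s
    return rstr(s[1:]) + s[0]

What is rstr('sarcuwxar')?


rstr('sarcuwxar') = rstr('arcuwxar') + 's'
rstr('arcuwxar') = rstr('rcuwxar') + 'a'
rstr('rcuwxar') = rstr('cuwxar') + 'r'
rstr('cuwxar') = rstr('uwxar') + 'c'
rstr('uwxar') = rstr('wxar') + 'u'
rstr('wxar') = rstr('xar') + 'w'
rstr('xar') = rstr('ar') + 'x'
rstr('ar') = rstr('r') + 'a'
rstr('r') = 'r'  (base case)
Concatenating: 'r' + 'a' + 'x' + 'w' + 'u' + 'c' + 'r' + 'a' + 's' = 'raxwucras'

raxwucras


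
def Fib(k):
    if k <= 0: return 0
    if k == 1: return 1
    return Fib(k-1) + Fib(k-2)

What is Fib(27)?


Computing Fib(27) bottom-up:
Fib(0) = 0
Fib(1) = 1
Fib(2) = Fib(1) + Fib(0) = 1 + 0 = 1
Fib(3) = Fib(2) + Fib(1) = 1 + 1 = 2
Fib(4) = Fib(3) + Fib(2) = 2 + 1 = 3
Fib(5) = Fib(4) + Fib(3) = 3 + 2 = 5
Fib(6) = Fib(5) + Fib(4) = 5 + 3 = 8
Fib(7) = Fib(6) + Fib(5) = 8 + 5 = 13
Fib(8) = Fib(7) + Fib(6) = 13 + 8 = 21
Fib(9) = Fib(8) + Fib(7) = 21 + 13 = 34
Fib(10) = Fib(9) + Fib(8) = 34 + 21 = 55
Fib(11) = Fib(10) + Fib(9) = 55 + 34 = 89
Fib(12) = Fib(11) + Fib(10) = 89 + 55 = 144
Fib(13) = Fib(12) + Fib(11) = 144 + 89 = 233
Fib(14) = Fib(13) + Fib(12) = 233 + 144 = 377
Fib(15) = Fib(14) + Fib(13) = 377 + 233 = 610
Fib(16) = Fib(15) + Fib(14) = 610 + 377 = 987
Fib(17) = Fib(16) + Fib(15) = 987 + 610 = 1597
Fib(18) = Fib(17) + Fib(16) = 1597 + 987 = 2584
Fib(19) = Fib(18) + Fib(17) = 2584 + 1597 = 4181
Fib(20) = Fib(19) + Fib(18) = 4181 + 2584 = 6765
Fib(21) = Fib(20) + Fib(19) = 6765 + 4181 = 10946
Fib(22) = Fib(21) + Fib(20) = 10946 + 6765 = 17711
Fib(23) = Fib(22) + Fib(21) = 17711 + 10946 = 28657
Fib(24) = Fib(23) + Fib(22) = 28657 + 17711 = 46368
Fib(25) = Fib(24) + Fib(23) = 46368 + 28657 = 75025
Fib(26) = Fib(25) + Fib(24) = 75025 + 46368 = 121393
Fib(27) = Fib(26) + Fib(25) = 121393 + 75025 = 196418

196418


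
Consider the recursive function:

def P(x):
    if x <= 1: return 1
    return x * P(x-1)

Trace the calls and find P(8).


P(8)
= 8 * P(7)
= 8 * 7 * P(6)
= 8 * 7 * 6 * P(5)
= 8 * 7 * 6 * 5 * P(4)
= 8 * 7 * 6 * 5 * 4 * P(3)
= 8 * 7 * 6 * 5 * 4 * 3 * P(2)
= 8 * 7 * 6 * 5 * 4 * 3 * 2 * P(1)
= 8 * 7 * 6 * 5 * 4 * 3 * 2 * 1
= 40320

40320


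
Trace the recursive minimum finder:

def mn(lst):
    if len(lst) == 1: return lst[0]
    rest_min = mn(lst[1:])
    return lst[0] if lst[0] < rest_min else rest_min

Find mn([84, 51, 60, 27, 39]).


mn([84, 51, 60, 27, 39]): compare 84 with mn([51, 60, 27, 39])
mn([51, 60, 27, 39]): compare 51 with mn([60, 27, 39])
mn([60, 27, 39]): compare 60 with mn([27, 39])
mn([27, 39]): compare 27 with mn([39])
mn([39]) = 39  (base case)
Compare 27 with 39 -> 27
Compare 60 with 27 -> 27
Compare 51 with 27 -> 27
Compare 84 with 27 -> 27

27


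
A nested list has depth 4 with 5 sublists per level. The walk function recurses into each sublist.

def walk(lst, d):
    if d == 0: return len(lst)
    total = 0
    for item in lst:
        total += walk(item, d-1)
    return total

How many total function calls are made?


At depth 0 (root): 1 call
At depth 1: each of 1 parents calls walk on 5 children = 5 calls
At depth 2: each of 5 parents calls walk on 5 children = 25 calls
At depth 3: each of 25 parents calls walk on 5 children = 125 calls
At depth 4: each of 125 parents calls walk on 5 children = 625 calls
Total: 1 + 5 + 25 + 125 + 625 = 781

781


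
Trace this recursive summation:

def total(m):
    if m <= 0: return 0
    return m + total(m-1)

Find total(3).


total(3)
= 3 + 2 + 1 + total(0)
= 3 + 2 + 1 + 0
= 6

6


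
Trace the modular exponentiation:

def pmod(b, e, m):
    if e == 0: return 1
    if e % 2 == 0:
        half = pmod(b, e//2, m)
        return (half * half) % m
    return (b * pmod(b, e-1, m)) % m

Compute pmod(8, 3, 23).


pmod(8, 3, 23): e is odd, compute pmod(8, 2, 23)
  pmod(8, 2, 23): e is even, compute pmod(8, 1, 23)
    pmod(8, 1, 23): e is odd, compute pmod(8, 0, 23)
      pmod(8, 0, 23) = 1
    (8 * 1) % 23 = 8
  half=8, (8*8) % 23 = 18
(8 * 18) % 23 = 6

6


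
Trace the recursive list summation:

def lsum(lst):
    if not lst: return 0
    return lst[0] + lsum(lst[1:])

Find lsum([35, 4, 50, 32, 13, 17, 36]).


lsum([35, 4, 50, 32, 13, 17, 36]) = 35 + lsum([4, 50, 32, 13, 17, 36])
lsum([4, 50, 32, 13, 17, 36]) = 4 + lsum([50, 32, 13, 17, 36])
lsum([50, 32, 13, 17, 36]) = 50 + lsum([32, 13, 17, 36])
lsum([32, 13, 17, 36]) = 32 + lsum([13, 17, 36])
lsum([13, 17, 36]) = 13 + lsum([17, 36])
lsum([17, 36]) = 17 + lsum([36])
lsum([36]) = 36 + lsum([])
lsum([]) = 0  (base case)
Total: 35 + 4 + 50 + 32 + 13 + 17 + 36 + 0 = 187

187


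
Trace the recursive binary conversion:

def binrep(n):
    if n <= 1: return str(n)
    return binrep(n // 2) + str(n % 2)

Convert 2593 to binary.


binrep(2593) = binrep(1296) + '1'
binrep(1296) = binrep(648) + '0'
binrep(648) = binrep(324) + '0'
binrep(324) = binrep(162) + '0'
binrep(162) = binrep(81) + '0'
binrep(81) = binrep(40) + '1'
binrep(40) = binrep(20) + '0'
binrep(20) = binrep(10) + '0'
binrep(10) = binrep(5) + '0'
binrep(5) = binrep(2) + '1'
binrep(2) = binrep(1) + '0'
binrep(1) = '1'  (base case)
Concatenating: '1' + '0' + '1' + '0' + '0' + '0' + '1' + '0' + '0' + '0' + '0' + '1' = '101000100001'

101000100001


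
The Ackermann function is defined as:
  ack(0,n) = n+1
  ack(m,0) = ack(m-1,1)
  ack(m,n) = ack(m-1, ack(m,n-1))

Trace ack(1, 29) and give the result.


ack(1, 29) = ack(0, ack(1, 28))
  ack(1, 28) = ack(0, ack(1, 27))
    ack(1, 27) = ack(0, ack(1, 26))
      ack(1, 26) = ack(0, ack(1, 25))
        ack(1, 25) = ack(0, ack(1, 24))
          ack(1, 24) = ack(0, ack(1, 23))
          ack(1, 23) = ack(0, ack(1, 22))
          ack(1, 22) = ack(0, ack(1, 21))
          ack(1, 21) = ack(0, ack(1, 20))
          ack(1, 20) = ack(0, ack(1, 19))
          ack(1, 19) = ack(0, ack(1, 18))
          ack(1, 18) = ack(0, ack(1, 17))
          ack(1, 17) = ack(0, ack(1, 16))
          ack(1, 16) = ack(0, ack(1, 15))
          ack(1, 15) = ack(0, ack(1, 14))
          ack(1, 14) = ack(0, ack(1, 13))
          ack(1, 13) = ack(0, ack(1, 12))
          ack(1, 12) = ack(0, ack(1, 11))
          ack(1, 11) = ack(0, ack(1, 10))
          ack(1, 10) = ack(0, ack(1, 9))
          ack(1, 9) = ack(0, ack(1, 8))
          ack(1, 8) = ack(0, ack(1, 7))
          ack(1, 7) = ack(0, ack(1, 6))
          ack(1, 6) = ack(0, ack(1, 5))
          ack(1, 5) = ack(0, ack(1, 4))
... (trace truncated)
Result: ack(1, 29) = 31

31


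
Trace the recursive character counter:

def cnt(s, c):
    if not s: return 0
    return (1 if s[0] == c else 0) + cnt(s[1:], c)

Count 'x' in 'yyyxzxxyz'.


s[0]='y' != 'x' -> 0
s[0]='y' != 'x' -> 0
s[0]='y' != 'x' -> 0
s[0]='x' == 'x' -> 1
s[0]='z' != 'x' -> 0
s[0]='x' == 'x' -> 1
s[0]='x' == 'x' -> 1
s[0]='y' != 'x' -> 0
s[0]='z' != 'x' -> 0
Sum: 0 + 0 + 0 + 1 + 0 + 1 + 1 + 0 + 0 = 3

3


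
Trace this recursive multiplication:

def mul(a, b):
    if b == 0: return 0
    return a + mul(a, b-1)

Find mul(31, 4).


mul(31, 4) = 31 + mul(31, 3)
mul(31, 3) = 31 + mul(31, 2)
mul(31, 2) = 31 + mul(31, 1)
mul(31, 1) = 31 + mul(31, 0)
mul(31, 0) = 0  (base case)
Total: 31 + 31 + 31 + 31 + 0 = 124

124


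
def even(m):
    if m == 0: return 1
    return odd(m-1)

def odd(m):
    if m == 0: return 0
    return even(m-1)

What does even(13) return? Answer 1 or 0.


even(13) = odd(12)
odd(12) = even(11)
even(11) = odd(10)
odd(10) = even(9)
even(9) = odd(8)
odd(8) = even(7)
even(7) = odd(6)
odd(6) = even(5)
even(5) = odd(4)
odd(4) = even(3)
even(3) = odd(2)
odd(2) = even(1)
even(1) = odd(0)
odd(0) = 0  (base case)
Result: 0

0


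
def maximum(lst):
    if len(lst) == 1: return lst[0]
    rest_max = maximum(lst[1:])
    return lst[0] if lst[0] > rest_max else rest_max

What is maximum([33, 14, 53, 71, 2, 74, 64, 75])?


maximum([33, 14, 53, 71, 2, 74, 64, 75]): compare 33 with maximum([14, 53, 71, 2, 74, 64, 75])
maximum([14, 53, 71, 2, 74, 64, 75]): compare 14 with maximum([53, 71, 2, 74, 64, 75])
maximum([53, 71, 2, 74, 64, 75]): compare 53 with maximum([71, 2, 74, 64, 75])
maximum([71, 2, 74, 64, 75]): compare 71 with maximum([2, 74, 64, 75])
maximum([2, 74, 64, 75]): compare 2 with maximum([74, 64, 75])
maximum([74, 64, 75]): compare 74 with maximum([64, 75])
maximum([64, 75]): compare 64 with maximum([75])
maximum([75]) = 75  (base case)
Compare 64 with 75 -> 75
Compare 74 with 75 -> 75
Compare 2 with 75 -> 75
Compare 71 with 75 -> 75
Compare 53 with 75 -> 75
Compare 14 with 75 -> 75
Compare 33 with 75 -> 75

75


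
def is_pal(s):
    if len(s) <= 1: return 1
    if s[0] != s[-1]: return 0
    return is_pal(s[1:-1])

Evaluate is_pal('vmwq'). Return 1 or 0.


is_pal('vmwq'): s[0]='v' != s[-1]='q' -> return 0
Result: 0 (not a palindrome)

0


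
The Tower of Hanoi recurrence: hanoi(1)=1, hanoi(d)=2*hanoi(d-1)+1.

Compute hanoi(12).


hanoi(12) = 2 * hanoi(11) + 1
hanoi(11) = 2 * hanoi(10) + 1
hanoi(10) = 2 * hanoi(9) + 1
hanoi(9) = 2 * hanoi(8) + 1
hanoi(8) = 2 * hanoi(7) + 1
hanoi(7) = 2 * hanoi(6) + 1
hanoi(6) = 2 * hanoi(5) + 1
hanoi(5) = 2 * hanoi(4) + 1
hanoi(4) = 2 * hanoi(3) + 1
hanoi(3) = 2 * hanoi(2) + 1
hanoi(2) = 2 * hanoi(1) + 1
hanoi(1) = 1  (base case)
hanoi(2) = 2 * 1 + 1 = 3
hanoi(3) = 2 * 3 + 1 = 7
hanoi(4) = 2 * 7 + 1 = 15
hanoi(5) = 2 * 15 + 1 = 31
hanoi(6) = 2 * 31 + 1 = 63
hanoi(7) = 2 * 63 + 1 = 127
hanoi(8) = 2 * 127 + 1 = 255
hanoi(9) = 2 * 255 + 1 = 511
hanoi(10) = 2 * 511 + 1 = 1023
hanoi(11) = 2 * 1023 + 1 = 2047
hanoi(12) = 2 * 2047 + 1 = 4095

4095


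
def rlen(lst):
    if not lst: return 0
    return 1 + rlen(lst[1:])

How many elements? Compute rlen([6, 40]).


rlen([6, 40]) = 1 + rlen([40])
rlen([40]) = 1 + rlen([])
rlen([]) = 0  (base case)
Unwinding: 1 + 1 + 0 = 2

2


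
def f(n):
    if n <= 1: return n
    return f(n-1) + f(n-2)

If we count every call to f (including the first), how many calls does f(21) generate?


Let C(n) = total calls for f(n)
C(0) = 1, C(1) = 1
C(2) = 1 + C(1) + C(0) = 1 + 1 + 1 = 3
C(3) = 1 + C(2) + C(1) = 1 + 3 + 1 = 5
C(4) = 1 + C(3) + C(2) = 1 + 5 + 3 = 9
C(5) = 1 + C(4) + C(3) = 1 + 9 + 5 = 15
C(6) = 1 + C(5) + C(4) = 1 + 15 + 9 = 25
C(7) = 1 + C(6) + C(5) = 1 + 25 + 15 = 41
C(8) = 1 + C(7) + C(6) = 1 + 41 + 25 = 67
C(9) = 1 + C(8) + C(7) = 1 + 67 + 41 = 109
C(10) = 1 + C(9) + C(8) = 1 + 109 + 67 = 177
C(11) = 1 + C(10) + C(9) = 1 + 177 + 109 = 287
C(12) = 1 + C(11) + C(10) = 1 + 287 + 177 = 465
C(13) = 1 + C(12) + C(11) = 1 + 465 + 287 = 753
C(14) = 1 + C(13) + C(12) = 1 + 753 + 465 = 1219
C(15) = 1 + C(14) + C(13) = 1 + 1219 + 753 = 1973
C(16) = 1 + C(15) + C(14) = 1 + 1973 + 1219 = 3193
C(17) = 1 + C(16) + C(15) = 1 + 3193 + 1973 = 5167
C(18) = 1 + C(17) + C(16) = 1 + 5167 + 3193 = 8361
C(19) = 1 + C(18) + C(17) = 1 + 8361 + 5167 = 13529
C(20) = 1 + C(19) + C(18) = 1 + 13529 + 8361 = 21891
C(21) = 1 + C(20) + C(19) = 1 + 21891 + 13529 = 35421

35421


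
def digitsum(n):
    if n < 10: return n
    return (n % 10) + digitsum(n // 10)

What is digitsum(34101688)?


digitsum(34101688) = 8 + digitsum(3410168)
digitsum(3410168) = 8 + digitsum(341016)
digitsum(341016) = 6 + digitsum(34101)
digitsum(34101) = 1 + digitsum(3410)
digitsum(3410) = 0 + digitsum(341)
digitsum(341) = 1 + digitsum(34)
digitsum(34) = 4 + digitsum(3)
digitsum(3) = 3  (base case)
Total: 8 + 8 + 6 + 1 + 0 + 1 + 4 + 3 = 31

31


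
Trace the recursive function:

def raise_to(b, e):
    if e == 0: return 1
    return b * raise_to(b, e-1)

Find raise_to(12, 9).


raise_to(12, 9)
= 12 * raise_to(12, 8)
= 12 * 12 * raise_to(12, 7)
= 12 * 12 * 12 * raise_to(12, 6)
= 12 * 12 * 12 * 12 * raise_to(12, 5)
= 12 * 12 * 12 * 12 * 12 * raise_to(12, 4)
= 12 * 12 * 12 * 12 * 12 * 12 * raise_to(12, 3)
= 12 * 12 * 12 * 12 * 12 * 12 * 12 * raise_to(12, 2)
= 12 * 12 * 12 * 12 * 12 * 12 * 12 * 12 * raise_to(12, 1)
= 12 * 12 * 12 * 12 * 12 * 12 * 12 * 12 * 12 * raise_to(12, 0)
= 12 * 12 * 12 * 12 * 12 * 12 * 12 * 12 * 12 * 1
= 5159780352

5159780352


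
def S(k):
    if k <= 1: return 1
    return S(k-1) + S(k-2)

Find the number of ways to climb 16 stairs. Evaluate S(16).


Building up from base cases:
S(0) = 1
S(1) = 1
S(2) = S(1) + S(0) = 1 + 1 = 2
S(3) = S(2) + S(1) = 2 + 1 = 3
S(4) = S(3) + S(2) = 3 + 2 = 5
S(5) = S(4) + S(3) = 5 + 3 = 8
S(6) = S(5) + S(4) = 8 + 5 = 13
S(7) = S(6) + S(5) = 13 + 8 = 21
S(8) = S(7) + S(6) = 21 + 13 = 34
S(9) = S(8) + S(7) = 34 + 21 = 55
S(10) = S(9) + S(8) = 55 + 34 = 89
S(11) = S(10) + S(9) = 89 + 55 = 144
S(12) = S(11) + S(10) = 144 + 89 = 233
S(13) = S(12) + S(11) = 233 + 144 = 377
S(14) = S(13) + S(12) = 377 + 233 = 610
S(15) = S(14) + S(13) = 610 + 377 = 987
S(16) = S(15) + S(14) = 987 + 610 = 1597

1597


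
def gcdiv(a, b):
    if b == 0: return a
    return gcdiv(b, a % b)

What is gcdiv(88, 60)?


gcdiv(88, 60) = gcdiv(60, 28)
gcdiv(60, 28) = gcdiv(28, 4)
gcdiv(28, 4) = gcdiv(4, 0)
gcdiv(4, 0) = 4  (base case)

4


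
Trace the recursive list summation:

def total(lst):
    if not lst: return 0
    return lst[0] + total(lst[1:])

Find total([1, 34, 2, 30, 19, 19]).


total([1, 34, 2, 30, 19, 19]) = 1 + total([34, 2, 30, 19, 19])
total([34, 2, 30, 19, 19]) = 34 + total([2, 30, 19, 19])
total([2, 30, 19, 19]) = 2 + total([30, 19, 19])
total([30, 19, 19]) = 30 + total([19, 19])
total([19, 19]) = 19 + total([19])
total([19]) = 19 + total([])
total([]) = 0  (base case)
Total: 1 + 34 + 2 + 30 + 19 + 19 + 0 = 105

105


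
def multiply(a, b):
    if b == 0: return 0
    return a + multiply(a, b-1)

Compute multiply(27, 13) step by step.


multiply(27, 13) = 27 + multiply(27, 12)
multiply(27, 12) = 27 + multiply(27, 11)
multiply(27, 11) = 27 + multiply(27, 10)
multiply(27, 10) = 27 + multiply(27, 9)
multiply(27, 9) = 27 + multiply(27, 8)
multiply(27, 8) = 27 + multiply(27, 7)
multiply(27, 7) = 27 + multiply(27, 6)
multiply(27, 6) = 27 + multiply(27, 5)
multiply(27, 5) = 27 + multiply(27, 4)
multiply(27, 4) = 27 + multiply(27, 3)
multiply(27, 3) = 27 + multiply(27, 2)
multiply(27, 2) = 27 + multiply(27, 1)
multiply(27, 1) = 27 + multiply(27, 0)
multiply(27, 0) = 0  (base case)
Total: 27 + 27 + 27 + 27 + 27 + 27 + 27 + 27 + 27 + 27 + 27 + 27 + 27 + 0 = 351

351


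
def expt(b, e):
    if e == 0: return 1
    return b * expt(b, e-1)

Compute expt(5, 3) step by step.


expt(5, 3)
= 5 * expt(5, 2)
= 5 * 5 * expt(5, 1)
= 5 * 5 * 5 * expt(5, 0)
= 5 * 5 * 5 * 1
= 125

125


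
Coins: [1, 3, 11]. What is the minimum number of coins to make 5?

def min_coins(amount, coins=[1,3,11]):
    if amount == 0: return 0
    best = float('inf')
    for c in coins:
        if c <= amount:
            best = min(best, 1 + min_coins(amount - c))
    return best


Building up with DP:
min_coins(0) = 0
min_coins(1) = min(1+min_coins(0)=1+0=1) = 1
min_coins(2) = min(1+min_coins(1)=1+1=2) = 2
min_coins(3) = min(1+min_coins(2)=1+2=3, 1+min_coins(0)=1+0=1) = 1
min_coins(4) = min(1+min_coins(3)=1+1=2, 1+min_coins(1)=1+1=2) = 2
min_coins(5) = min(1+min_coins(4)=1+2=3, 1+min_coins(2)=1+2=3) = 3

3


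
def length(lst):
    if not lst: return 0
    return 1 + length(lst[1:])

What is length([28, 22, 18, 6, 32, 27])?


length([28, 22, 18, 6, 32, 27]) = 1 + length([22, 18, 6, 32, 27])
length([22, 18, 6, 32, 27]) = 1 + length([18, 6, 32, 27])
length([18, 6, 32, 27]) = 1 + length([6, 32, 27])
length([6, 32, 27]) = 1 + length([32, 27])
length([32, 27]) = 1 + length([27])
length([27]) = 1 + length([])
length([]) = 0  (base case)
Unwinding: 1 + 1 + 1 + 1 + 1 + 1 + 0 = 6

6


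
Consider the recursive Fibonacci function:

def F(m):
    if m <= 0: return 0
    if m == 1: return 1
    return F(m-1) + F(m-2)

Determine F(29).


Computing F(29) bottom-up:
F(0) = 0
F(1) = 1
F(2) = F(1) + F(0) = 1 + 0 = 1
F(3) = F(2) + F(1) = 1 + 1 = 2
F(4) = F(3) + F(2) = 2 + 1 = 3
F(5) = F(4) + F(3) = 3 + 2 = 5
F(6) = F(5) + F(4) = 5 + 3 = 8
F(7) = F(6) + F(5) = 8 + 5 = 13
F(8) = F(7) + F(6) = 13 + 8 = 21
F(9) = F(8) + F(7) = 21 + 13 = 34
F(10) = F(9) + F(8) = 34 + 21 = 55
F(11) = F(10) + F(9) = 55 + 34 = 89
F(12) = F(11) + F(10) = 89 + 55 = 144
F(13) = F(12) + F(11) = 144 + 89 = 233
F(14) = F(13) + F(12) = 233 + 144 = 377
F(15) = F(14) + F(13) = 377 + 233 = 610
F(16) = F(15) + F(14) = 610 + 377 = 987
F(17) = F(16) + F(15) = 987 + 610 = 1597
F(18) = F(17) + F(16) = 1597 + 987 = 2584
F(19) = F(18) + F(17) = 2584 + 1597 = 4181
F(20) = F(19) + F(18) = 4181 + 2584 = 6765
F(21) = F(20) + F(19) = 6765 + 4181 = 10946
F(22) = F(21) + F(20) = 10946 + 6765 = 17711
F(23) = F(22) + F(21) = 17711 + 10946 = 28657
F(24) = F(23) + F(22) = 28657 + 17711 = 46368
F(25) = F(24) + F(23) = 46368 + 28657 = 75025
F(26) = F(25) + F(24) = 75025 + 46368 = 121393
F(27) = F(26) + F(25) = 121393 + 75025 = 196418
F(28) = F(27) + F(26) = 196418 + 121393 = 317811
F(29) = F(28) + F(27) = 317811 + 196418 = 514229

514229


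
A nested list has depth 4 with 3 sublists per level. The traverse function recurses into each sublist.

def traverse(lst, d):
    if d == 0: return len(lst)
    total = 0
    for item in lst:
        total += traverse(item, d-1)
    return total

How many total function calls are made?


At depth 0 (root): 1 call
At depth 1: each of 1 parents calls traverse on 3 children = 3 calls
At depth 2: each of 3 parents calls traverse on 3 children = 9 calls
At depth 3: each of 9 parents calls traverse on 3 children = 27 calls
At depth 4: each of 27 parents calls traverse on 3 children = 81 calls
Total: 1 + 3 + 9 + 27 + 81 = 121

121


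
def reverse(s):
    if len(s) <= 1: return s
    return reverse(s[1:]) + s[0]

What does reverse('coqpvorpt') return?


reverse('coqpvorpt') = reverse('oqpvorpt') + 'c'
reverse('oqpvorpt') = reverse('qpvorpt') + 'o'
reverse('qpvorpt') = reverse('pvorpt') + 'q'
reverse('pvorpt') = reverse('vorpt') + 'p'
reverse('vorpt') = reverse('orpt') + 'v'
reverse('orpt') = reverse('rpt') + 'o'
reverse('rpt') = reverse('pt') + 'r'
reverse('pt') = reverse('t') + 'p'
reverse('t') = 't'  (base case)
Concatenating: 't' + 'p' + 'r' + 'o' + 'v' + 'p' + 'q' + 'o' + 'c' = 'tprovpqoc'

tprovpqoc


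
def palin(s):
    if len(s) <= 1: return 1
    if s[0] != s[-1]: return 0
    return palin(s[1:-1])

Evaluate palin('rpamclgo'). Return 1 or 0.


palin('rpamclgo'): s[0]='r' != s[-1]='o' -> return 0
Result: 0 (not a palindrome)

0


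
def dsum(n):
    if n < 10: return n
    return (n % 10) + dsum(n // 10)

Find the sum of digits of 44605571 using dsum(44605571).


dsum(44605571) = 1 + dsum(4460557)
dsum(4460557) = 7 + dsum(446055)
dsum(446055) = 5 + dsum(44605)
dsum(44605) = 5 + dsum(4460)
dsum(4460) = 0 + dsum(446)
dsum(446) = 6 + dsum(44)
dsum(44) = 4 + dsum(4)
dsum(4) = 4  (base case)
Total: 1 + 7 + 5 + 5 + 0 + 6 + 4 + 4 = 32

32


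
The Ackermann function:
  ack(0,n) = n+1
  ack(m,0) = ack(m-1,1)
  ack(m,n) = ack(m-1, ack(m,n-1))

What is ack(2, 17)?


ack(2, 17) = ack(1, ack(2, 16))
  ack(2, 16) = ack(1, ack(2, 15))
    ack(2, 15) = ack(1, ack(2, 14))
      ack(2, 14) = ack(1, ack(2, 13))
        ack(2, 13) = ack(1, ack(2, 12))
          ack(2, 12) = ack(1, ack(2, 11))
          ack(2, 11) = ack(1, ack(2, 10))
          ack(2, 10) = ack(1, ack(2, 9))
          ack(2, 9) = ack(1, ack(2, 8))
          ack(2, 8) = ack(1, ack(2, 7))
          ack(2, 7) = ack(1, ack(2, 6))
          ack(2, 6) = ack(1, ack(2, 5))
          ack(2, 5) = ack(1, ack(2, 4))
          ack(2, 4) = ack(1, ack(2, 3))
          ack(2, 3) = ack(1, ack(2, 2))
          ack(2, 2) = ack(1, ack(2, 1))
          ack(2, 1) = ack(1, ack(2, 0))
          ack(2, 0) = ack(1, 1)
          ack(1, 1) = ack(0, ack(1, 0))
          ack(1, 0) = ack(0, 1)
          ack(0, 1) = 2
            = ack(0, 2)
          ack(0, 2) = 3
            = ack(1, 3)
          ack(1, 3) = ack(0, ack(1, 2))
... (trace truncated)
Result: ack(2, 17) = 37

37


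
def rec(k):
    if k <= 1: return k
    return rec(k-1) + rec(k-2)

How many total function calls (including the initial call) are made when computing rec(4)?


Let C(n) = total calls for rec(n)
C(0) = 1, C(1) = 1
C(2) = 1 + C(1) + C(0) = 1 + 1 + 1 = 3
C(3) = 1 + C(2) + C(1) = 1 + 3 + 1 = 5
C(4) = 1 + C(3) + C(2) = 1 + 5 + 3 = 9

9


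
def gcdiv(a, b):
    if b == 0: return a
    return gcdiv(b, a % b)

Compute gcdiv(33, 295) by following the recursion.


gcdiv(33, 295) = gcdiv(295, 33)
gcdiv(295, 33) = gcdiv(33, 31)
gcdiv(33, 31) = gcdiv(31, 2)
gcdiv(31, 2) = gcdiv(2, 1)
gcdiv(2, 1) = gcdiv(1, 0)
gcdiv(1, 0) = 1  (base case)

1


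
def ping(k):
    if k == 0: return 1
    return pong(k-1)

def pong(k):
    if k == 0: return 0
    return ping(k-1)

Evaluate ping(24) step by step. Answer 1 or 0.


ping(24) = pong(23)
pong(23) = ping(22)
ping(22) = pong(21)
pong(21) = ping(20)
ping(20) = pong(19)
pong(19) = ping(18)
ping(18) = pong(17)
pong(17) = ping(16)
ping(16) = pong(15)
pong(15) = ping(14)
ping(14) = pong(13)
pong(13) = ping(12)
ping(12) = pong(11)
pong(11) = ping(10)
ping(10) = pong(9)
pong(9) = ping(8)
ping(8) = pong(7)
pong(7) = ping(6)
ping(6) = pong(5)
pong(5) = ping(4)
ping(4) = pong(3)
pong(3) = ping(2)
ping(2) = pong(1)
pong(1) = ping(0)
ping(0) = 1  (base case)
Result: 1

1


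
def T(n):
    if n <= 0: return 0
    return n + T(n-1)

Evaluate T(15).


T(15)
= 15 + 14 + 13 + 12 + 11 + 10 + 9 + 8 + 7 + 6 + 5 + 4 + 3 + 2 + 1 + T(0)
= 15 + 14 + 13 + 12 + 11 + 10 + 9 + 8 + 7 + 6 + 5 + 4 + 3 + 2 + 1 + 0
= 120

120


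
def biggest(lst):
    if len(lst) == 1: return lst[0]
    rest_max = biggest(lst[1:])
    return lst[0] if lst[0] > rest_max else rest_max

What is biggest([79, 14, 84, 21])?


biggest([79, 14, 84, 21]): compare 79 with biggest([14, 84, 21])
biggest([14, 84, 21]): compare 14 with biggest([84, 21])
biggest([84, 21]): compare 84 with biggest([21])
biggest([21]) = 21  (base case)
Compare 84 with 21 -> 84
Compare 14 with 84 -> 84
Compare 79 with 84 -> 84

84


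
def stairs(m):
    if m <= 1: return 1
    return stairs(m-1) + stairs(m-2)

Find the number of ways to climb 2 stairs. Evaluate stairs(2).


Building up from base cases:
stairs(0) = 1
stairs(1) = 1
stairs(2) = stairs(1) + stairs(0) = 1 + 1 = 2

2


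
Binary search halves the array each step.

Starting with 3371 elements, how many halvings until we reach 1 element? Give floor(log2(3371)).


3371 / 2 = 1685
1685 / 2 = 842
842 / 2 = 421
421 / 2 = 210
210 / 2 = 105
105 / 2 = 52
52 / 2 = 26
26 / 2 = 13
13 / 2 = 6
6 / 2 = 3
3 / 2 = 1
Reached 1 after 11 halvings

11


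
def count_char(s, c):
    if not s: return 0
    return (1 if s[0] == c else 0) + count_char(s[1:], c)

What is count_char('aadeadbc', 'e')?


s[0]='a' != 'e' -> 0
s[0]='a' != 'e' -> 0
s[0]='d' != 'e' -> 0
s[0]='e' == 'e' -> 1
s[0]='a' != 'e' -> 0
s[0]='d' != 'e' -> 0
s[0]='b' != 'e' -> 0
s[0]='c' != 'e' -> 0
Sum: 0 + 0 + 0 + 1 + 0 + 0 + 0 + 0 = 1

1


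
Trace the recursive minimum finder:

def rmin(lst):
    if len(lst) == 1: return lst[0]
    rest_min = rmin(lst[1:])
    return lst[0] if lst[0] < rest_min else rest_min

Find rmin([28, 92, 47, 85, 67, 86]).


rmin([28, 92, 47, 85, 67, 86]): compare 28 with rmin([92, 47, 85, 67, 86])
rmin([92, 47, 85, 67, 86]): compare 92 with rmin([47, 85, 67, 86])
rmin([47, 85, 67, 86]): compare 47 with rmin([85, 67, 86])
rmin([85, 67, 86]): compare 85 with rmin([67, 86])
rmin([67, 86]): compare 67 with rmin([86])
rmin([86]) = 86  (base case)
Compare 67 with 86 -> 67
Compare 85 with 67 -> 67
Compare 47 with 67 -> 47
Compare 92 with 47 -> 47
Compare 28 with 47 -> 28

28


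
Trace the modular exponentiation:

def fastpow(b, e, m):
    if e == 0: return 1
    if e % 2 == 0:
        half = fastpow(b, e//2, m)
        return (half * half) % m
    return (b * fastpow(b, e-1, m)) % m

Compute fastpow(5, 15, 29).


fastpow(5, 15, 29): e is odd, compute fastpow(5, 14, 29)
  fastpow(5, 14, 29): e is even, compute fastpow(5, 7, 29)
    fastpow(5, 7, 29): e is odd, compute fastpow(5, 6, 29)
      fastpow(5, 6, 29): e is even, compute fastpow(5, 3, 29)
        fastpow(5, 3, 29): e is odd, compute fastpow(5, 2, 29)
          fastpow(5, 2, 29): e is even, compute fastpow(5, 1, 29)
          fastpow(5, 1, 29): e is odd, compute fastpow(5, 0, 29)
          fastpow(5, 0, 29) = 1
          (5 * 1) % 29 = 5
          half=5, (5*5) % 29 = 25
        (5 * 25) % 29 = 9
      half=9, (9*9) % 29 = 23
    (5 * 23) % 29 = 28
  half=28, (28*28) % 29 = 1
(5 * 1) % 29 = 5

5


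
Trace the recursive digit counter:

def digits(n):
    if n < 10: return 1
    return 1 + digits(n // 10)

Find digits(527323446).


digits(527323446) = 1 + digits(52732344)
digits(52732344) = 1 + digits(5273234)
digits(5273234) = 1 + digits(527323)
digits(527323) = 1 + digits(52732)
digits(52732) = 1 + digits(5273)
digits(5273) = 1 + digits(527)
digits(527) = 1 + digits(52)
digits(52) = 1 + digits(5)
digits(5) = 1  (base case: 5 < 10)
Unwinding: 1 + 1 + 1 + 1 + 1 + 1 + 1 + 1 + 1 = 9

9


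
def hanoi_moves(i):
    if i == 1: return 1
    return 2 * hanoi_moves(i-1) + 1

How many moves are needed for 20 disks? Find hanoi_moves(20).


hanoi_moves(20) = 2 * hanoi_moves(19) + 1
hanoi_moves(19) = 2 * hanoi_moves(18) + 1
hanoi_moves(18) = 2 * hanoi_moves(17) + 1
hanoi_moves(17) = 2 * hanoi_moves(16) + 1
hanoi_moves(16) = 2 * hanoi_moves(15) + 1
hanoi_moves(15) = 2 * hanoi_moves(14) + 1
hanoi_moves(14) = 2 * hanoi_moves(13) + 1
hanoi_moves(13) = 2 * hanoi_moves(12) + 1
hanoi_moves(12) = 2 * hanoi_moves(11) + 1
hanoi_moves(11) = 2 * hanoi_moves(10) + 1
hanoi_moves(10) = 2 * hanoi_moves(9) + 1
hanoi_moves(9) = 2 * hanoi_moves(8) + 1
hanoi_moves(8) = 2 * hanoi_moves(7) + 1
hanoi_moves(7) = 2 * hanoi_moves(6) + 1
hanoi_moves(6) = 2 * hanoi_moves(5) + 1
hanoi_moves(5) = 2 * hanoi_moves(4) + 1
hanoi_moves(4) = 2 * hanoi_moves(3) + 1
hanoi_moves(3) = 2 * hanoi_moves(2) + 1
hanoi_moves(2) = 2 * hanoi_moves(1) + 1
hanoi_moves(1) = 1  (base case)
hanoi_moves(2) = 2 * 1 + 1 = 3
hanoi_moves(3) = 2 * 3 + 1 = 7
hanoi_moves(4) = 2 * 7 + 1 = 15
hanoi_moves(5) = 2 * 15 + 1 = 31
hanoi_moves(6) = 2 * 31 + 1 = 63
hanoi_moves(7) = 2 * 63 + 1 = 127
hanoi_moves(8) = 2 * 127 + 1 = 255
hanoi_moves(9) = 2 * 255 + 1 = 511
hanoi_moves(10) = 2 * 511 + 1 = 1023
hanoi_moves(11) = 2 * 1023 + 1 = 2047
hanoi_moves(12) = 2 * 2047 + 1 = 4095
hanoi_moves(13) = 2 * 4095 + 1 = 8191
hanoi_moves(14) = 2 * 8191 + 1 = 16383
hanoi_moves(15) = 2 * 16383 + 1 = 32767
hanoi_moves(16) = 2 * 32767 + 1 = 65535
hanoi_moves(17) = 2 * 65535 + 1 = 131071
hanoi_moves(18) = 2 * 131071 + 1 = 262143
hanoi_moves(19) = 2 * 262143 + 1 = 524287
hanoi_moves(20) = 2 * 524287 + 1 = 1048575

1048575


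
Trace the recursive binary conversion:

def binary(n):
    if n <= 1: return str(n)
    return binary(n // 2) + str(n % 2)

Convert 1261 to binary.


binary(1261) = binary(630) + '1'
binary(630) = binary(315) + '0'
binary(315) = binary(157) + '1'
binary(157) = binary(78) + '1'
binary(78) = binary(39) + '0'
binary(39) = binary(19) + '1'
binary(19) = binary(9) + '1'
binary(9) = binary(4) + '1'
binary(4) = binary(2) + '0'
binary(2) = binary(1) + '0'
binary(1) = '1'  (base case)
Concatenating: '1' + '0' + '0' + '1' + '1' + '1' + '0' + '1' + '1' + '0' + '1' = '10011101101'

10011101101


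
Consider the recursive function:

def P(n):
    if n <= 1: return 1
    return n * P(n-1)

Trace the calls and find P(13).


P(13)
= 13 * P(12)
= 13 * 12 * P(11)
= 13 * 12 * 11 * P(10)
= 13 * 12 * 11 * 10 * P(9)
= 13 * 12 * 11 * 10 * 9 * P(8)
= 13 * 12 * 11 * 10 * 9 * 8 * P(7)
= 13 * 12 * 11 * 10 * 9 * 8 * 7 * P(6)
= 13 * 12 * 11 * 10 * 9 * 8 * 7 * 6 * P(5)
= 13 * 12 * 11 * 10 * 9 * 8 * 7 * 6 * 5 * P(4)
= 13 * 12 * 11 * 10 * 9 * 8 * 7 * 6 * 5 * 4 * P(3)
= 13 * 12 * 11 * 10 * 9 * 8 * 7 * 6 * 5 * 4 * 3 * P(2)
= 13 * 12 * 11 * 10 * 9 * 8 * 7 * 6 * 5 * 4 * 3 * 2 * P(1)
= 13 * 12 * 11 * 10 * 9 * 8 * 7 * 6 * 5 * 4 * 3 * 2 * 1
= 6227020800

6227020800


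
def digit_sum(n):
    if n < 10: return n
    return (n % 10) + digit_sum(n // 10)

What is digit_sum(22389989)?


digit_sum(22389989) = 9 + digit_sum(2238998)
digit_sum(2238998) = 8 + digit_sum(223899)
digit_sum(223899) = 9 + digit_sum(22389)
digit_sum(22389) = 9 + digit_sum(2238)
digit_sum(2238) = 8 + digit_sum(223)
digit_sum(223) = 3 + digit_sum(22)
digit_sum(22) = 2 + digit_sum(2)
digit_sum(2) = 2  (base case)
Total: 9 + 8 + 9 + 9 + 8 + 3 + 2 + 2 = 50

50


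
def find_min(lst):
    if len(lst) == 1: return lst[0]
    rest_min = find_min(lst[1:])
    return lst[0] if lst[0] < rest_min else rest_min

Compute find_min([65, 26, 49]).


find_min([65, 26, 49]): compare 65 with find_min([26, 49])
find_min([26, 49]): compare 26 with find_min([49])
find_min([49]) = 49  (base case)
Compare 26 with 49 -> 26
Compare 65 with 26 -> 26

26


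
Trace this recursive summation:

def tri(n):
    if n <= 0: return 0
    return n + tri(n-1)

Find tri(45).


tri(45)
= 45 + 44 + 43 + 42 + 41 + 40 + 39 + 38 + 37 + 36 + 35 + 34 + 33 + 32 + 31 + 30 + 29 + 28 + 27 + 26 + 25 + 24 + 23 + 22 + 21 + 20 + 19 + 18 + 17 + 16 + 15 + 14 + 13 + 12 + 11 + 10 + 9 + 8 + 7 + 6 + 5 + 4 + 3 + 2 + 1 + tri(0)
= 45 + 44 + 43 + 42 + 41 + 40 + 39 + 38 + 37 + 36 + 35 + 34 + 33 + 32 + 31 + 30 + 29 + 28 + 27 + 26 + 25 + 24 + 23 + 22 + 21 + 20 + 19 + 18 + 17 + 16 + 15 + 14 + 13 + 12 + 11 + 10 + 9 + 8 + 7 + 6 + 5 + 4 + 3 + 2 + 1 + 0
= 1035

1035


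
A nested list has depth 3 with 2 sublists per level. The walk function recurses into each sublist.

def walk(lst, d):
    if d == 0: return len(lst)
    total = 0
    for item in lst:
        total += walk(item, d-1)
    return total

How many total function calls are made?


At depth 0 (root): 1 call
At depth 1: each of 1 parents calls walk on 2 children = 2 calls
At depth 2: each of 2 parents calls walk on 2 children = 4 calls
At depth 3: each of 4 parents calls walk on 2 children = 8 calls
Total: 1 + 2 + 4 + 8 = 15

15


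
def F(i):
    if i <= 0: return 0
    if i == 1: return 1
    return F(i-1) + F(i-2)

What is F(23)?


Computing F(23) bottom-up:
F(0) = 0
F(1) = 1
F(2) = F(1) + F(0) = 1 + 0 = 1
F(3) = F(2) + F(1) = 1 + 1 = 2
F(4) = F(3) + F(2) = 2 + 1 = 3
F(5) = F(4) + F(3) = 3 + 2 = 5
F(6) = F(5) + F(4) = 5 + 3 = 8
F(7) = F(6) + F(5) = 8 + 5 = 13
F(8) = F(7) + F(6) = 13 + 8 = 21
F(9) = F(8) + F(7) = 21 + 13 = 34
F(10) = F(9) + F(8) = 34 + 21 = 55
F(11) = F(10) + F(9) = 55 + 34 = 89
F(12) = F(11) + F(10) = 89 + 55 = 144
F(13) = F(12) + F(11) = 144 + 89 = 233
F(14) = F(13) + F(12) = 233 + 144 = 377
F(15) = F(14) + F(13) = 377 + 233 = 610
F(16) = F(15) + F(14) = 610 + 377 = 987
F(17) = F(16) + F(15) = 987 + 610 = 1597
F(18) = F(17) + F(16) = 1597 + 987 = 2584
F(19) = F(18) + F(17) = 2584 + 1597 = 4181
F(20) = F(19) + F(18) = 4181 + 2584 = 6765
F(21) = F(20) + F(19) = 6765 + 4181 = 10946
F(22) = F(21) + F(20) = 10946 + 6765 = 17711
F(23) = F(22) + F(21) = 17711 + 10946 = 28657

28657
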